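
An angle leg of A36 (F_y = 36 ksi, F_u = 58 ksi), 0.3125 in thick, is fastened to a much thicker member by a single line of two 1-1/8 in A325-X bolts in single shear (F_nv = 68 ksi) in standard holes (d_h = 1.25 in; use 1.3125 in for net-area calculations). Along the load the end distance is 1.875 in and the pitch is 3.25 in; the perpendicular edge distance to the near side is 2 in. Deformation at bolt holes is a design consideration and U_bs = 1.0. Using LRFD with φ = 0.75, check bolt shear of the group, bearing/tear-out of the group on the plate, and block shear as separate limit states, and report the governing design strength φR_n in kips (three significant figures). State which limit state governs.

Bolt shear: A_b = π·1.125²/4 = 0.994 in²; R_n = 68 × 0.994 × 2 × 1 = 135.2 kips → 0.75 × 135.2 = 101 kips.
Bearing: edge l_c = 1.25, r_n = 27.19 kips; interior l_c = 2, r_n = 43.5 kips; R_n = 27.19 + 1·43.5 = 70.69 kips → 53 kips.
Block shear: A_gv = 1.602, A_nv = 0.9863, A_nt = 0.4199 in²; R_n = min(0.6F_uA_nv, 0.6F_yA_gv) + U_bs·F_u·A_nt = 58.68 kips → 44 kips.
Block shear governs: 44 kips.

44 kips (block shear governs)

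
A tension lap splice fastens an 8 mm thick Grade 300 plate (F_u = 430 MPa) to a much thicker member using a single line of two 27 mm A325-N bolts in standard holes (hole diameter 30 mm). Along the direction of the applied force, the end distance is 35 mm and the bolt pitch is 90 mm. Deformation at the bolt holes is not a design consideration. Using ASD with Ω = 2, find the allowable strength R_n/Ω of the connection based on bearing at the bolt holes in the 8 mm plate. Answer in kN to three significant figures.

Per bolt r_n = 1.5 l_c t F_u ≤ 3.0 d t F_u; upper limit = 3.0 × 27 × 8 × 430 / 1000 = 278.6 kN.
Edge bolt: l_c = 35 − 30/2 = 20 mm → 1.5 × 20 × 8 × 430 / 1000 = 103.2 → r_n = 103.2 kN.
Interior bolts: l_c = 90 − 30 = 60 mm → 1.5 × 60 × 8 × 430 / 1000 = 309.6 → r_n = 278.6 kN.
R_n = 1 × 103.2 + 1 × 278.6 = 381.8 kN.
Allowable strength R_n/Ω = 381.8 / 2 = 191 kN.

191 kN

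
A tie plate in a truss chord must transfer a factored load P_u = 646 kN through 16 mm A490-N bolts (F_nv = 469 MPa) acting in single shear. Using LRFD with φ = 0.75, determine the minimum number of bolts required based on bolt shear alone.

A_b = π·16²/4 = 201.1 mm².
Per-bolt design strength φR_n = 0.75 × 469 × 201.1 × 1 / 1000 = 70.72 kN.
n ≥ 646 / 70.72 = 9.134 → use 10 bolts.

10 bolts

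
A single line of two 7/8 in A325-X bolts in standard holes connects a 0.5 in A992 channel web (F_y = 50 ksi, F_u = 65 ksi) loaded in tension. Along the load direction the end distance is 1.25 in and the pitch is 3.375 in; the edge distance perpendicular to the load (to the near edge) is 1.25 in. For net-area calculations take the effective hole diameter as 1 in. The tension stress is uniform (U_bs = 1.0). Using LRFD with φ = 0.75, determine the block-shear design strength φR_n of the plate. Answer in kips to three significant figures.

64 kips

Shear plane L_v = 1.25 + 1·3.375 = 4.625 in; A_gv = 4.625 × 0.5 = 2.312 in².
A_nv = (4.625 − 1.5·1) × 0.5 = 1.562 in².
A_nt = (1.25 − 0.5·1) × 0.5 = 0.375 in².
0.6 F_u A_nv = 60.94 kips; 0.6 F_y A_gv = 69.38 kips → shear rupture governs the shear term.
R_n = 60.94 + 1.0 × 65 × 0.375 = 85.31 kips.
Design strength φR_n = 0.75 × 85.31 = 64 kips.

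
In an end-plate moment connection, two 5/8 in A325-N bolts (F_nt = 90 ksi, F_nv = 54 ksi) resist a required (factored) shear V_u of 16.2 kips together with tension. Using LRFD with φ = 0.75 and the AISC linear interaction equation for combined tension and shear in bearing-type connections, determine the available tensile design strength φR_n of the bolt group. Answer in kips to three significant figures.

A_b = π·0.625²/4 = 0.3068 in²; f_rv = 16.2 / (2 × 0.3068) = 26.4 ksi.
F'_nt = 1.3 F_nt − (F_nt / φF_nv) f_rv = 1.3·90 − (90/(0.75·54))·26.4 = 58.33 ksi, capped at F_nt → F'_nt = 58.33 ksi.
R_n = F'_nt · A_b · n = 58.33 × 0.3068 × 2 = 35.79 kips.
Design strength φR_n = 0.75 × 35.79 = 26.8 kips.

26.8 kips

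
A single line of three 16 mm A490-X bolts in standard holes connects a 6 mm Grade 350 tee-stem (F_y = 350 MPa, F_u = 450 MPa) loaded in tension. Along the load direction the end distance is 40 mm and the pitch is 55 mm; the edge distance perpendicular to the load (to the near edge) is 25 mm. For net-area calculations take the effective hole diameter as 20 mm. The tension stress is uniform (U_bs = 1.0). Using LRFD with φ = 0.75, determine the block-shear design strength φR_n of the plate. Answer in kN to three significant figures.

152 kN

Shear plane L_v = 40 + 2·55 = 150 mm; A_gv = 150 × 6 = 900 mm².
A_nv = (150 − 2.5·20) × 6 = 600 mm².
A_nt = (25 − 0.5·20) × 6 = 90 mm².
0.6 F_u A_nv = 162 kN; 0.6 F_y A_gv = 189 kN → shear rupture governs the shear term.
R_n = 162 + 1.0 × 450 × 90 / 1000 = 202.5 kN.
Design strength φR_n = 0.75 × 202.5 = 152 kN.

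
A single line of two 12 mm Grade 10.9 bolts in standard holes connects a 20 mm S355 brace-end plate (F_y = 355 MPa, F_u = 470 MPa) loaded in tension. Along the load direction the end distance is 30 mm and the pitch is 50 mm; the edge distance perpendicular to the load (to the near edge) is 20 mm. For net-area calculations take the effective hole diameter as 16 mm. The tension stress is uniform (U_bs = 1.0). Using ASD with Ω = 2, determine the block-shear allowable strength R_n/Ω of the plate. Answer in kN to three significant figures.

Shear plane L_v = 30 + 1·50 = 80 mm; A_gv = 80 × 20 = 1600 mm².
A_nv = (80 − 1.5·16) × 20 = 1120 mm².
A_nt = (20 − 0.5·16) × 20 = 240 mm².
0.6 F_u A_nv = 315.8 kN; 0.6 F_y A_gv = 340.8 kN → shear rupture governs the shear term.
R_n = 315.8 + 1.0 × 470 × 240 / 1000 = 428.6 kN.
Allowable strength R_n/Ω = 428.6 / 2 = 214 kN.

214 kN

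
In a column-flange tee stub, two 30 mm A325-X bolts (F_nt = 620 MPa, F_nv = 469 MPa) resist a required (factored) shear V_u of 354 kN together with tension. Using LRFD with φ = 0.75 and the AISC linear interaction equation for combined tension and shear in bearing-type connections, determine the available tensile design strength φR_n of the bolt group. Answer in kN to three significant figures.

387 kN

A_b = π·30²/4 = 706.9 mm²; f_rv = 354 × 1000 / (2 × 706.9) = 250.4 MPa.
F'_nt = 1.3 F_nt − (F_nt / φF_nv) f_rv = 1.3·620 − (620/(0.75·469))·250.4 = 364.6 MPa, capped at F_nt → F'_nt = 364.6 MPa.
R_n = F'_nt · A_b · n = 364.6 × 706.9 × 2 / 1000 = 515.5 kN.
Design strength φR_n = 0.75 × 515.5 = 387 kN.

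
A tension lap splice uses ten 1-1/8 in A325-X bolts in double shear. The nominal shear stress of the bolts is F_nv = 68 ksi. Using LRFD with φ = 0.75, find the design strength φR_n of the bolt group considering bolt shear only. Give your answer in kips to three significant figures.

A_b = π × 1.125² / 4 = 0.994 in².
R_n = F_nv · A_b · n · n_s = 68 × 0.994 × 10 × 2 = 1352 kips.
Design strength φR_n = 0.75 × 1352 = 1010 kips.

1010 kips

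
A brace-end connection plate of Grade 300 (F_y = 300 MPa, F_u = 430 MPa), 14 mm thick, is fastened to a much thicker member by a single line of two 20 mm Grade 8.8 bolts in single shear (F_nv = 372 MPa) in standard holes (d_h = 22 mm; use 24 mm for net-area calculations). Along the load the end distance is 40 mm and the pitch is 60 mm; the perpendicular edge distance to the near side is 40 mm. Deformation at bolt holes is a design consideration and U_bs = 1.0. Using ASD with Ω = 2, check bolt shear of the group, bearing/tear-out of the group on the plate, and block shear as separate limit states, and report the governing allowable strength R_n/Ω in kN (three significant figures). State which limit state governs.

Bolt shear: A_b = π·20²/4 = 314.2 mm²; R_n = 372 × 314.2 × 2 × 1 / 1000 = 233.7 kN → 233.7 / 2 = 117 kN.
Bearing: edge l_c = 29, r_n = 209.5 kN; interior l_c = 38, r_n = 274.5 kN; R_n = 209.5 + 1·274.5 = 484 kN → 242 kN.
Block shear: A_gv = 1400, A_nv = 896, A_nt = 392 mm²; R_n = min(0.6F_uA_nv, 0.6F_yA_gv) + U_bs·F_u·A_nt = 399.7 kN → 200 kN.
Bolt shear governs: 117 kN.

117 kN (bolt shear governs)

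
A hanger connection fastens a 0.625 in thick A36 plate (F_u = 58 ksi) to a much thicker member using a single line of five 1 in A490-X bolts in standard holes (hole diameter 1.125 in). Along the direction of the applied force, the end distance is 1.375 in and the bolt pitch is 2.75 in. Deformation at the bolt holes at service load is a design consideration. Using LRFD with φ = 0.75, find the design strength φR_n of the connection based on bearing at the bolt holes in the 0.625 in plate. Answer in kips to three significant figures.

239 kips

Per bolt r_n = 1.2 l_c t F_u ≤ 2.4 d t F_u; upper limit = 2.4 × 1 × 0.625 × 58 = 87 kips.
Edge bolt: l_c = 1.375 − 1.125/2 = 0.8125 in → 1.2 × 0.8125 × 0.625 × 58 = 35.34 → r_n = 35.34 kips.
Interior bolts: l_c = 2.75 − 1.125 = 1.625 in → 1.2 × 1.625 × 0.625 × 58 = 70.69 → r_n = 70.69 kips.
R_n = 1 × 35.34 + 4 × 70.69 = 318.1 kips.
Design strength φR_n = 0.75 × 318.1 = 239 kips.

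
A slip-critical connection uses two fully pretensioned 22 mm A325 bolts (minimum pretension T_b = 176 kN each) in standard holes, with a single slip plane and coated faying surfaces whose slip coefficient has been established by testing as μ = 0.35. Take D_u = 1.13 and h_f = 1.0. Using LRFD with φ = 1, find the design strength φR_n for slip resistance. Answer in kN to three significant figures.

139 kN

R_n = μ · D_u · h_f · T_b · n_s · n_b = 0.35 × 1.13 × 1.0 × 176 × 1 × 2 = 139.2 kN.
Design strength φR_n = 1 × 139.2 = 139 kN.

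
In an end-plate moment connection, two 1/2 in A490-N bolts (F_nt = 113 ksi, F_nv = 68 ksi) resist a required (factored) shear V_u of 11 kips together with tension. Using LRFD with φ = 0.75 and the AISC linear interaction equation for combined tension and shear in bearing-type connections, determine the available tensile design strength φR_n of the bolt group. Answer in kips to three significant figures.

25 kips

A_b = π·0.5²/4 = 0.1963 in²; f_rv = 11 / (2 × 0.1963) = 28.01 ksi.
F'_nt = 1.3 F_nt − (F_nt / φF_nv) f_rv = 1.3·113 − (113/(0.75·68))·28.01 = 84.84 ksi, capped at F_nt → F'_nt = 84.84 ksi.
R_n = F'_nt · A_b · n = 84.84 × 0.1963 × 2 = 33.31 kips.
Design strength φR_n = 0.75 × 33.31 = 25 kips.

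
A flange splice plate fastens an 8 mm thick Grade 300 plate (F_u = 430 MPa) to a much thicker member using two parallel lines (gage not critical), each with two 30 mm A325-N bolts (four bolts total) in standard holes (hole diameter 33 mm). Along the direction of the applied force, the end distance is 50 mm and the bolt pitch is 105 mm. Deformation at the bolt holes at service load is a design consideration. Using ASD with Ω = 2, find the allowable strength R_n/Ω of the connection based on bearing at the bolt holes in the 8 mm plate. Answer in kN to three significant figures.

Per bolt r_n = 1.2 l_c t F_u ≤ 2.4 d t F_u; upper limit = 2.4 × 30 × 8 × 430 / 1000 = 247.7 kN.
Edge bolt: l_c = 50 − 33/2 = 33.5 mm → 1.2 × 33.5 × 8 × 430 / 1000 = 138.3 → r_n = 138.3 kN.
Interior bolts: l_c = 105 − 33 = 72 mm → 1.2 × 72 × 8 × 430 / 1000 = 297.2 → r_n = 247.7 kN.
R_n = 2 × 138.3 + 2 × 247.7 = 771.9 kN.
Allowable strength R_n/Ω = 771.9 / 2 = 386 kN.

386 kN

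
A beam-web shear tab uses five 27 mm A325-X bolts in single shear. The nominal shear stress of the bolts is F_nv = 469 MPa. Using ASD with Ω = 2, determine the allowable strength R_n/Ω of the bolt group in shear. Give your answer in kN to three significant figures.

671 kN

A_b = π × 27² / 4 = 572.6 mm².
R_n = F_nv · A_b · n · n_s = 469 × 572.6 × 5 × 1 / 1000 = 1343 kN.
Allowable strength R_n/Ω = 1343 / 2 = 671 kN.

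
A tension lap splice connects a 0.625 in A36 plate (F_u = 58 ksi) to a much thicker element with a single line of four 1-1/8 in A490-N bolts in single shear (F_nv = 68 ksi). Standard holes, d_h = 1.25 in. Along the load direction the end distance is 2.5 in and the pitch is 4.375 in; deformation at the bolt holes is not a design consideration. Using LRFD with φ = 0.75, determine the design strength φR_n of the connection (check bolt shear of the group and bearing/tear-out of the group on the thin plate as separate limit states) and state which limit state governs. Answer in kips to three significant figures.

Bolt shear: A_b = π·1.125²/4 = 0.994 in²; R_n = 68 × 0.994 × 4 × 1 = 270.4 kips → 0.75 × 270.4 = 203 kips.
Bearing (1.5 l_c t F_u ≤ 3.0 d t F_u): upper limit = 3.0·1.125·0.625·58 = 122.3 kips.
  Edge l_c = 2.5 − 1.25/2 = 1.875 → r_n = 102 kips; interior l_c = 4.375 − 1.25 = 3.125 → r_n = 122.3 kips.
  R_n,bearing = 1·102 + 3·122.3 = 469 kips → 0.75 × 469 = 352 kips.
Bolt shear governs: 203 kips.

203 kips (bolt shear governs)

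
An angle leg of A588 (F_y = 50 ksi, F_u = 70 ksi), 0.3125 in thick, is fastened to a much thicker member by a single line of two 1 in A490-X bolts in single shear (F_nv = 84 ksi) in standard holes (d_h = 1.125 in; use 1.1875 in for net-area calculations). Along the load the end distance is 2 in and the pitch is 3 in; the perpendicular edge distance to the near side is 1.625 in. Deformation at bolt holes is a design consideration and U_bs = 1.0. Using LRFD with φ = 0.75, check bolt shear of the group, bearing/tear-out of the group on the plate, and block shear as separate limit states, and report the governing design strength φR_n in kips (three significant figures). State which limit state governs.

Bolt shear: A_b = π·1²/4 = 0.7854 in²; R_n = 84 × 0.7854 × 2 × 1 = 131.9 kips → 0.75 × 131.9 = 99 kips.
Bearing: edge l_c = 1.438, r_n = 37.73 kips; interior l_c = 1.875, r_n = 49.22 kips; R_n = 37.73 + 1·49.22 = 86.95 kips → 65.2 kips.
Block shear: A_gv = 1.562, A_nv = 1.006, A_nt = 0.3223 in²; R_n = min(0.6F_uA_nv, 0.6F_yA_gv) + U_bs·F_u·A_nt = 64.8 kips → 48.6 kips.
Block shear governs: 48.6 kips.

48.6 kips (block shear governs)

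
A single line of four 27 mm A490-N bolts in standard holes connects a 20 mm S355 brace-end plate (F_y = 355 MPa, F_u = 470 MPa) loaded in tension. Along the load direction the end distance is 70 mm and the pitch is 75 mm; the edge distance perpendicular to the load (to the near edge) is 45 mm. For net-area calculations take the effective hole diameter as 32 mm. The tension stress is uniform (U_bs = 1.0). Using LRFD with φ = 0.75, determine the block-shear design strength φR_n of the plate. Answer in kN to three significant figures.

Shear plane L_v = 70 + 3·75 = 295 mm; A_gv = 295 × 20 = 5900 mm².
A_nv = (295 − 3.5·32) × 20 = 3660 mm².
A_nt = (45 − 0.5·32) × 20 = 580 mm².
0.6 F_u A_nv = 1032 kN; 0.6 F_y A_gv = 1257 kN → shear rupture governs the shear term.
R_n = 1032 + 1.0 × 470 × 580 / 1000 = 1305 kN.
Design strength φR_n = 0.75 × 1305 = 979 kN.

979 kN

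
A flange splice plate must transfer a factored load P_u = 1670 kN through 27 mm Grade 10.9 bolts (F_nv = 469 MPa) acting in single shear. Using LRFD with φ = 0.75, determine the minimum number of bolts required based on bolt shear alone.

A_b = π·27²/4 = 572.6 mm².
Per-bolt design strength φR_n = 0.75 × 469 × 572.6 × 1 / 1000 = 201.4 kN.
n ≥ 1670 / 201.4 = 8.292 → use 9 bolts.

9 bolts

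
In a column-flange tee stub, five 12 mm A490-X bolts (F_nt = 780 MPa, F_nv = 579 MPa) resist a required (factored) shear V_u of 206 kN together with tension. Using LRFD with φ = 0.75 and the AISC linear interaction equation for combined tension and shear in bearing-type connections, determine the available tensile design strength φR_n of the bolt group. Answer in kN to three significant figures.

153 kN

A_b = π·12²/4 = 113.1 mm²; f_rv = 206 × 1000 / (5 × 113.1) = 364.3 MPa.
F'_nt = 1.3 F_nt − (F_nt / φF_nv) f_rv = 1.3·780 − (780/(0.75·579))·364.3 = 359.7 MPa, capped at F_nt → F'_nt = 359.7 MPa.
R_n = F'_nt · A_b · n = 359.7 × 113.1 × 5 / 1000 = 203.4 kN.
Design strength φR_n = 0.75 × 203.4 = 153 kN.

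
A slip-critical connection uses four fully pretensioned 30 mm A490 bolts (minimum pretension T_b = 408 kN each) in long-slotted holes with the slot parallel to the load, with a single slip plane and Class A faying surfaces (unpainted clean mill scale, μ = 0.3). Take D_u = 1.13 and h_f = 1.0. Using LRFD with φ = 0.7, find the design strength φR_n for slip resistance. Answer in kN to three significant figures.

387 kN

R_n = μ · D_u · h_f · T_b · n_s · n_b = 0.3 × 1.13 × 1.0 × 408 × 1 × 4 = 553.2 kN.
Design strength φR_n = 0.7 × 553.2 = 387 kN.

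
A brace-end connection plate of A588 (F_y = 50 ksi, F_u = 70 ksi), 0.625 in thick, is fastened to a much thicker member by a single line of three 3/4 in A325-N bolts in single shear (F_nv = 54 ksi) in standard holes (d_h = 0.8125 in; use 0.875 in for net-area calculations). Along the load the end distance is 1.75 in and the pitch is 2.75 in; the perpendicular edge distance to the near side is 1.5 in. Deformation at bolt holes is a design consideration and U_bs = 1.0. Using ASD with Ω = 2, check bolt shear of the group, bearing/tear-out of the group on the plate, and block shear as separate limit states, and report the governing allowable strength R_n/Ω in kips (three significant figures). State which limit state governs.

35.8 kips (bolt shear governs)

Bolt shear: A_b = π·0.75²/4 = 0.4418 in²; R_n = 54 × 0.4418 × 3 × 1 = 71.57 kips → 71.57 / 2 = 35.8 kips.
Bearing: edge l_c = 1.344, r_n = 70.55 kips; interior l_c = 1.938, r_n = 78.75 kips; R_n = 70.55 + 2·78.75 = 228 kips → 114 kips.
Block shear: A_gv = 4.531, A_nv = 3.164, A_nt = 0.6641 in²; R_n = min(0.6F_uA_nv, 0.6F_yA_gv) + U_bs·F_u·A_nt = 179.4 kips → 89.7 kips.
Bolt shear governs: 35.8 kips.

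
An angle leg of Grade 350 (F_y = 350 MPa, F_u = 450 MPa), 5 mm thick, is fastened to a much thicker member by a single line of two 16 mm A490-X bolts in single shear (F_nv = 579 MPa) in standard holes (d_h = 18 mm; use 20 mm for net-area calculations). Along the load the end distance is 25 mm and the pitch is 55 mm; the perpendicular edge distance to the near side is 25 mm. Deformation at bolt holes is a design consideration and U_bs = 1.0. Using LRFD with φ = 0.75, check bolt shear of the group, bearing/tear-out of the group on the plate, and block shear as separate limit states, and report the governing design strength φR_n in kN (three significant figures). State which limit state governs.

75.9 kN (block shear governs)

Bolt shear: A_b = π·16²/4 = 201.1 mm²; R_n = 579 × 201.1 × 2 × 1 / 1000 = 232.8 kN → 0.75 × 232.8 = 175 kN.
Bearing: edge l_c = 16, r_n = 43.2 kN; interior l_c = 37, r_n = 86.4 kN; R_n = 43.2 + 1·86.4 = 129.6 kN → 97.2 kN.
Block shear: A_gv = 400, A_nv = 250, A_nt = 75 mm²; R_n = min(0.6F_uA_nv, 0.6F_yA_gv) + U_bs·F_u·A_nt = 101.2 kN → 75.9 kN.
Block shear governs: 75.9 kN.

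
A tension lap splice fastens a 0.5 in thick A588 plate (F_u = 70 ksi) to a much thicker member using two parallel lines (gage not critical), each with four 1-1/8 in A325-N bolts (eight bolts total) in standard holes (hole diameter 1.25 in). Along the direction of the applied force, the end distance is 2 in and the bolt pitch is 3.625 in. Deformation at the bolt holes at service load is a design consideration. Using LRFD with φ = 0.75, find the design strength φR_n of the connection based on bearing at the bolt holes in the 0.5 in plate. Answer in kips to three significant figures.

Per bolt r_n = 1.2 l_c t F_u ≤ 2.4 d t F_u; upper limit = 2.4 × 1.125 × 0.5 × 70 = 94.5 kips.
Edge bolt: l_c = 2 − 1.25/2 = 1.375 in → 1.2 × 1.375 × 0.5 × 70 = 57.75 → r_n = 57.75 kips.
Interior bolts: l_c = 3.625 − 1.25 = 2.375 in → 1.2 × 2.375 × 0.5 × 70 = 99.75 → r_n = 94.5 kips.
R_n = 2 × 57.75 + 6 × 94.5 = 682.5 kips.
Design strength φR_n = 0.75 × 682.5 = 512 kips.

512 kips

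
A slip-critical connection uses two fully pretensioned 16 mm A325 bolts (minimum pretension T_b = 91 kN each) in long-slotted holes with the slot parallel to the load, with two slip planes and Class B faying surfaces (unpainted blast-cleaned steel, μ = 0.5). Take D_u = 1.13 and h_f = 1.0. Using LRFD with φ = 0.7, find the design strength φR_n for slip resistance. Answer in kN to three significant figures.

144 kN

R_n = μ · D_u · h_f · T_b · n_s · n_b = 0.5 × 1.13 × 1.0 × 91 × 2 × 2 = 205.7 kN.
Design strength φR_n = 0.7 × 205.7 = 144 kN.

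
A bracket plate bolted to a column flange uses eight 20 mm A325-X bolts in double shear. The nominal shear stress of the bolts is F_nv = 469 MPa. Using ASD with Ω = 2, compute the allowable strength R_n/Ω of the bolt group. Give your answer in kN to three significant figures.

1180 kN

A_b = π × 20² / 4 = 314.2 mm².
R_n = F_nv · A_b · n · n_s = 469 × 314.2 × 8 × 2 / 1000 = 2357 kN.
Allowable strength R_n/Ω = 2357 / 2 = 1180 kN.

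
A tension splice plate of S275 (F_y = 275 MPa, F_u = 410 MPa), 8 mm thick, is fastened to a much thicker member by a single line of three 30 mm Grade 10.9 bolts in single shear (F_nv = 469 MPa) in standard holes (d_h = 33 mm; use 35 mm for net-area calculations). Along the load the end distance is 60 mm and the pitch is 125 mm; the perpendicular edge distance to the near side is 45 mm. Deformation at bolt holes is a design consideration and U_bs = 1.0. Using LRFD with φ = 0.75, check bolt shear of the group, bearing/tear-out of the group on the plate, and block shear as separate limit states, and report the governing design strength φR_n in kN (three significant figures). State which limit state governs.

375 kN (block shear governs)

Bolt shear: A_b = π·30²/4 = 706.9 mm²; R_n = 469 × 706.9 × 3 × 1 / 1000 = 994.5 kN → 0.75 × 994.5 = 746 kN.
Bearing: edge l_c = 43.5, r_n = 171.2 kN; interior l_c = 92, r_n = 236.2 kN; R_n = 171.2 + 2·236.2 = 643.5 kN → 483 kN.
Block shear: A_gv = 2480, A_nv = 1780, A_nt = 220 mm²; R_n = min(0.6F_uA_nv, 0.6F_yA_gv) + U_bs·F_u·A_nt = 499.4 kN → 375 kN.
Block shear governs: 375 kN.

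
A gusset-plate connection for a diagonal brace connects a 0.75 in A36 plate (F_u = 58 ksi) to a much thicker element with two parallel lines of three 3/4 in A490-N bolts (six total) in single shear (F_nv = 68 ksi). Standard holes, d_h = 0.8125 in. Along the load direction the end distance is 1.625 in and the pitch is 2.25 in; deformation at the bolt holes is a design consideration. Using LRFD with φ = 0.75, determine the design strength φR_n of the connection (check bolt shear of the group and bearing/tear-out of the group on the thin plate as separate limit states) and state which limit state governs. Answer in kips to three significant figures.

135 kips (bolt shear governs)

Bolt shear: A_b = π·0.75²/4 = 0.4418 in²; R_n = 68 × 0.4418 × 6 × 1 = 180.2 kips → 0.75 × 180.2 = 135 kips.
Bearing (1.2 l_c t F_u ≤ 2.4 d t F_u): upper limit = 2.4·0.75·0.75·58 = 78.3 kips.
  Edge l_c = 1.625 − 0.8125/2 = 1.219 → r_n = 63.62 kips; interior l_c = 2.25 − 0.8125 = 1.438 → r_n = 75.04 kips.
  R_n,bearing = 2·63.62 + 4·75.04 = 427.4 kips → 0.75 × 427.4 = 321 kips.
Bolt shear governs: 135 kips.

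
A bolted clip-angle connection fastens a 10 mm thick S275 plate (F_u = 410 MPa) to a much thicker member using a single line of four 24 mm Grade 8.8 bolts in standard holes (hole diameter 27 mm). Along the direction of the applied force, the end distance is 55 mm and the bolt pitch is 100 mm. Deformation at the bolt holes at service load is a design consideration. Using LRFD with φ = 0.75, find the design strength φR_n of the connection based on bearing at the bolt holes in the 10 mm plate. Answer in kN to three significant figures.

684 kN

Per bolt r_n = 1.2 l_c t F_u ≤ 2.4 d t F_u; upper limit = 2.4 × 24 × 10 × 410 / 1000 = 236.2 kN.
Edge bolt: l_c = 55 − 27/2 = 41.5 mm → 1.2 × 41.5 × 10 × 410 / 1000 = 204.2 → r_n = 204.2 kN.
Interior bolts: l_c = 100 − 27 = 73 mm → 1.2 × 73 × 10 × 410 / 1000 = 359.2 → r_n = 236.2 kN.
R_n = 1 × 204.2 + 3 × 236.2 = 912.7 kN.
Design strength φR_n = 0.75 × 912.7 = 684 kN.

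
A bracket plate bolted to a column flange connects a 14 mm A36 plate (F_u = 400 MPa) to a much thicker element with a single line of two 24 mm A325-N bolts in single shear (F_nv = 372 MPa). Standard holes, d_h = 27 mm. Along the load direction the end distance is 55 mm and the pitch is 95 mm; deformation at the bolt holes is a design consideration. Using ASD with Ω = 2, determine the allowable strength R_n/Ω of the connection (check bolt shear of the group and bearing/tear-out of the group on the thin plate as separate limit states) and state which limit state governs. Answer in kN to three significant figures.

168 kN (bolt shear governs)

Bolt shear: A_b = π·24²/4 = 452.4 mm²; R_n = 372 × 452.4 × 2 × 1 / 1000 = 336.6 kN → 336.6 / 2 = 168 kN.
Bearing (1.2 l_c t F_u ≤ 2.4 d t F_u): upper limit = 2.4·24·14·400 / 1000 = 322.6 kN.
  Edge l_c = 55 − 27/2 = 41.5 → r_n = 278.9 kN; interior l_c = 95 − 27 = 68 → r_n = 322.6 kN.
  R_n,bearing = 1·278.9 + 1·322.6 = 601.4 kN → 601.4 / 2 = 301 kN.
Bolt shear governs: 168 kN.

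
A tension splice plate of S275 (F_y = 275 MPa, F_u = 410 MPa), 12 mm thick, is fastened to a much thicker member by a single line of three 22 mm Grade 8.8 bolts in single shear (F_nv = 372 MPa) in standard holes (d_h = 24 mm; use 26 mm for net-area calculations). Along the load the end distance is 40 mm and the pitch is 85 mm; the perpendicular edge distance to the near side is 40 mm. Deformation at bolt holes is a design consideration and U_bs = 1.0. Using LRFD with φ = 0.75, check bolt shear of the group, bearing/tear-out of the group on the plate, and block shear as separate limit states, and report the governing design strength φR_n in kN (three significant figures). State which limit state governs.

Bolt shear: A_b = π·22²/4 = 380.1 mm²; R_n = 372 × 380.1 × 3 × 1 / 1000 = 424.2 kN → 0.75 × 424.2 = 318 kN.
Bearing: edge l_c = 28, r_n = 165.3 kN; interior l_c = 61, r_n = 259.8 kN; R_n = 165.3 + 2·259.8 = 684.9 kN → 514 kN.
Block shear: A_gv = 2520, A_nv = 1740, A_nt = 324 mm²; R_n = min(0.6F_uA_nv, 0.6F_yA_gv) + U_bs·F_u·A_nt = 548.6 kN → 411 kN.
Bolt shear governs: 318 kN.

318 kN (bolt shear governs)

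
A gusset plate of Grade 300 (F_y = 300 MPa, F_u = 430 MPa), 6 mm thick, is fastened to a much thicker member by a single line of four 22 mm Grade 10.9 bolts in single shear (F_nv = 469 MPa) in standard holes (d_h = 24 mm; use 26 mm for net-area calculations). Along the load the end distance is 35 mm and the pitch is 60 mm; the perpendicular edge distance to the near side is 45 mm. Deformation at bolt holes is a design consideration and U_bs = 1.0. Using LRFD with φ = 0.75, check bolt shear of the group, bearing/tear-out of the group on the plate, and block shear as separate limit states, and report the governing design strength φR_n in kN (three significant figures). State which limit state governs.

206 kN (block shear governs)

Bolt shear: A_b = π·22²/4 = 380.1 mm²; R_n = 469 × 380.1 × 4 × 1 / 1000 = 713.1 kN → 0.75 × 713.1 = 535 kN.
Bearing: edge l_c = 23, r_n = 71.21 kN; interior l_c = 36, r_n = 111.5 kN; R_n = 71.21 + 3·111.5 = 405.6 kN → 304 kN.
Block shear: A_gv = 1290, A_nv = 744, A_nt = 192 mm²; R_n = min(0.6F_uA_nv, 0.6F_yA_gv) + U_bs·F_u·A_nt = 274.5 kN → 206 kN.
Block shear governs: 206 kN.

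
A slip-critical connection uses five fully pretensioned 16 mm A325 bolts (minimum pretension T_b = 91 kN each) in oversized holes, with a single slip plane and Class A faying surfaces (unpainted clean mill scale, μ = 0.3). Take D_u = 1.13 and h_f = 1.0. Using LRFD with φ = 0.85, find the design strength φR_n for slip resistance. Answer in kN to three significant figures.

R_n = μ · D_u · h_f · T_b · n_s · n_b = 0.3 × 1.13 × 1.0 × 91 × 1 × 5 = 154.2 kN.
Design strength φR_n = 0.85 × 154.2 = 131 kN.

131 kN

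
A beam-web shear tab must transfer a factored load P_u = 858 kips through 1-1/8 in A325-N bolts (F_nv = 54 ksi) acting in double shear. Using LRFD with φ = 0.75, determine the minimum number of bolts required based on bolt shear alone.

A_b = π·1.125²/4 = 0.994 in².
Per-bolt design strength φR_n = 0.75 × 54 × 0.994 × 2 = 80.52 kips.
n ≥ 858 / 80.52 = 10.66 → use 11 bolts.

11 bolts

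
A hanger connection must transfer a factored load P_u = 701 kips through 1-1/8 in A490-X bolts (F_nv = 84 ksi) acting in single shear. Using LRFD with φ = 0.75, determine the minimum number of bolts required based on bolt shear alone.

A_b = π·1.125²/4 = 0.994 in².
Per-bolt design strength φR_n = 0.75 × 84 × 0.994 × 1 = 62.62 kips.
n ≥ 701 / 62.62 = 11.19 → use 12 bolts.

12 bolts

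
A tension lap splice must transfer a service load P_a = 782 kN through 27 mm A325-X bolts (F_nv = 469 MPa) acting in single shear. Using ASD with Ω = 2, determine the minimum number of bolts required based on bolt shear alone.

A_b = π·27²/4 = 572.6 mm².
Per-bolt allowable strength R_n/Ω = 469 × 572.6 × 1 / 1000 / 2 = 134.3 kN.
n ≥ 782 / 134.3 = 5.824 → use 6 bolts.

6 bolts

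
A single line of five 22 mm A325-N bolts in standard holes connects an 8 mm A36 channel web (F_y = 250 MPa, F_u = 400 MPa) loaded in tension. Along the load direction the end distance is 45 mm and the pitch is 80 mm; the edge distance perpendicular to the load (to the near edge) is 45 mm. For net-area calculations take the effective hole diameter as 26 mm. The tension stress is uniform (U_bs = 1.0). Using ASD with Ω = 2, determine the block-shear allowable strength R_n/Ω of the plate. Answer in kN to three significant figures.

Shear plane L_v = 45 + 4·80 = 365 mm; A_gv = 365 × 8 = 2920 mm².
A_nv = (365 − 4.5·26) × 8 = 1984 mm².
A_nt = (45 − 0.5·26) × 8 = 256 mm².
0.6 F_u A_nv = 476.2 kN; 0.6 F_y A_gv = 438 kN → shear yielding governs the shear term.
R_n = 438 + 1.0 × 400 × 256 / 1000 = 540.4 kN.
Allowable strength R_n/Ω = 540.4 / 2 = 270 kN.

270 kN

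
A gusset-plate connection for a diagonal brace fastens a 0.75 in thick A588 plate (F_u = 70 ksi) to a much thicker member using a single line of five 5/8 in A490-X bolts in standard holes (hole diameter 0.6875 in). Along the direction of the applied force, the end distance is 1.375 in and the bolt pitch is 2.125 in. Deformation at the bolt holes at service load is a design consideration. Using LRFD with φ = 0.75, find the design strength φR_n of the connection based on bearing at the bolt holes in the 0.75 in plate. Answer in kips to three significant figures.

Per bolt r_n = 1.2 l_c t F_u ≤ 2.4 d t F_u; upper limit = 2.4 × 0.625 × 0.75 × 70 = 78.75 kips.
Edge bolt: l_c = 1.375 − 0.6875/2 = 1.031 in → 1.2 × 1.031 × 0.75 × 70 = 64.97 → r_n = 64.97 kips.
Interior bolts: l_c = 2.125 − 0.6875 = 1.438 in → 1.2 × 1.438 × 0.75 × 70 = 90.56 → r_n = 78.75 kips.
R_n = 1 × 64.97 + 4 × 78.75 = 380 kips.
Design strength φR_n = 0.75 × 380 = 285 kips.

285 kips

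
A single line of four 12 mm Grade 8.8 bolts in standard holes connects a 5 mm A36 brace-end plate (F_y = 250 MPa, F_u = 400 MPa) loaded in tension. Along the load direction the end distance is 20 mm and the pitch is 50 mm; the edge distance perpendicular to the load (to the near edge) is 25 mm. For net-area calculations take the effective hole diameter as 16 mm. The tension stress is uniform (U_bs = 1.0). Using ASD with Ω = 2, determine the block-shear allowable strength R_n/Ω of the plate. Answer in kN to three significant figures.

Shear plane L_v = 20 + 3·50 = 170 mm; A_gv = 170 × 5 = 850 mm².
A_nv = (170 − 3.5·16) × 5 = 570 mm².
A_nt = (25 − 0.5·16) × 5 = 85 mm².
0.6 F_u A_nv = 136.8 kN; 0.6 F_y A_gv = 127.5 kN → shear yielding governs the shear term.
R_n = 127.5 + 1.0 × 400 × 85 / 1000 = 161.5 kN.
Allowable strength R_n/Ω = 161.5 / 2 = 80.8 kN.

80.8 kN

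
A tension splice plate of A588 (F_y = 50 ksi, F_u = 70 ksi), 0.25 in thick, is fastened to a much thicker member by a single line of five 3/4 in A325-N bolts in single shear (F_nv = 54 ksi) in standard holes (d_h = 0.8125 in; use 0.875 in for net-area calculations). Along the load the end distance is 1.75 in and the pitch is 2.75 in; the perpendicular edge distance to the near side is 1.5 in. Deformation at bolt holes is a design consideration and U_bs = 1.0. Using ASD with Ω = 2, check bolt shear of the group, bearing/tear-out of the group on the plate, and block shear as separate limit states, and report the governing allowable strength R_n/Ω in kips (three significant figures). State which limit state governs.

55.6 kips (block shear governs)

Bolt shear: A_b = π·0.75²/4 = 0.4418 in²; R_n = 54 × 0.4418 × 5 × 1 = 119.3 kips → 119.3 / 2 = 59.6 kips.
Bearing: edge l_c = 1.344, r_n = 28.22 kips; interior l_c = 1.938, r_n = 31.5 kips; R_n = 28.22 + 4·31.5 = 154.2 kips → 77.1 kips.
Block shear: A_gv = 3.188, A_nv = 2.203, A_nt = 0.2656 in²; R_n = min(0.6F_uA_nv, 0.6F_yA_gv) + U_bs·F_u·A_nt = 111.1 kips → 55.6 kips.
Block shear governs: 55.6 kips.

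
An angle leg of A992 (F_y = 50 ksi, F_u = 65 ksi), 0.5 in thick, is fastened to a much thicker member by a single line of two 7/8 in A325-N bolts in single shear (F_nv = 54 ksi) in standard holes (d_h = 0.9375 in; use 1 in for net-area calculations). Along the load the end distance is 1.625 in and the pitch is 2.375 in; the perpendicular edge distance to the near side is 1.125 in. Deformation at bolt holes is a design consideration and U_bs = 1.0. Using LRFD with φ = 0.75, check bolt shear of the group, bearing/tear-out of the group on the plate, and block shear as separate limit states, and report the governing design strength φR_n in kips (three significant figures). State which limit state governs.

48.7 kips (bolt shear governs)

Bolt shear: A_b = π·0.875²/4 = 0.6013 in²; R_n = 54 × 0.6013 × 2 × 1 = 64.94 kips → 0.75 × 64.94 = 48.7 kips.
Bearing: edge l_c = 1.156, r_n = 45.09 kips; interior l_c = 1.438, r_n = 56.06 kips; R_n = 45.09 + 1·56.06 = 101.2 kips → 75.9 kips.
Block shear: A_gv = 2, A_nv = 1.25, A_nt = 0.3125 in²; R_n = min(0.6F_uA_nv, 0.6F_yA_gv) + U_bs·F_u·A_nt = 69.06 kips → 51.8 kips.
Bolt shear governs: 48.7 kips.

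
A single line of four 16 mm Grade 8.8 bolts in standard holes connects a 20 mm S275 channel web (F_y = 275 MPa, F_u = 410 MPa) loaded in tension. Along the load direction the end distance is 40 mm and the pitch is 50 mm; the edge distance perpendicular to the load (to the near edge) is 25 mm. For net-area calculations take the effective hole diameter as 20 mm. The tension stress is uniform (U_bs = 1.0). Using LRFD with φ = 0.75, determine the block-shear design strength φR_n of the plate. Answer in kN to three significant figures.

Shear plane L_v = 40 + 3·50 = 190 mm; A_gv = 190 × 20 = 3800 mm².
A_nv = (190 − 3.5·20) × 20 = 2400 mm².
A_nt = (25 − 0.5·20) × 20 = 300 mm².
0.6 F_u A_nv = 590.4 kN; 0.6 F_y A_gv = 627 kN → shear rupture governs the shear term.
R_n = 590.4 + 1.0 × 410 × 300 / 1000 = 713.4 kN.
Design strength φR_n = 0.75 × 713.4 = 535 kN.

535 kN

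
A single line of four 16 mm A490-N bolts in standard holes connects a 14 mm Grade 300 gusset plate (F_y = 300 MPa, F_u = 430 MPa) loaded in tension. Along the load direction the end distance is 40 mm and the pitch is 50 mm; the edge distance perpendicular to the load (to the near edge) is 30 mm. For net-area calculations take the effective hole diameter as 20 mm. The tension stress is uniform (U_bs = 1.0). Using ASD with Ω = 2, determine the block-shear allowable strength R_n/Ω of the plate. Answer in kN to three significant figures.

Shear plane L_v = 40 + 3·50 = 190 mm; A_gv = 190 × 14 = 2660 mm².
A_nv = (190 − 3.5·20) × 14 = 1680 mm².
A_nt = (30 − 0.5·20) × 14 = 280 mm².
0.6 F_u A_nv = 433.4 kN; 0.6 F_y A_gv = 478.8 kN → shear rupture governs the shear term.
R_n = 433.4 + 1.0 × 430 × 280 / 1000 = 553.8 kN.
Allowable strength R_n/Ω = 553.8 / 2 = 277 kN.

277 kN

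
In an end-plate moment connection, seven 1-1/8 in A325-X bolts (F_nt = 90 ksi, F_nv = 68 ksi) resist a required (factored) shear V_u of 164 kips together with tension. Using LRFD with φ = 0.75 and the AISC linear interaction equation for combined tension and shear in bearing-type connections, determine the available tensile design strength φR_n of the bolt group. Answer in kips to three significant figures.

A_b = π·1.125²/4 = 0.994 in²; f_rv = 164 / (7 × 0.994) = 23.57 ksi.
F'_nt = 1.3 F_nt − (F_nt / φF_nv) f_rv = 1.3·90 − (90/(0.75·68))·23.57 = 75.41 ksi, capped at F_nt → F'_nt = 75.41 ksi.
R_n = F'_nt · A_b · n = 75.41 × 0.994 × 7 = 524.7 kips.
Design strength φR_n = 0.75 × 524.7 = 394 kips.

394 kips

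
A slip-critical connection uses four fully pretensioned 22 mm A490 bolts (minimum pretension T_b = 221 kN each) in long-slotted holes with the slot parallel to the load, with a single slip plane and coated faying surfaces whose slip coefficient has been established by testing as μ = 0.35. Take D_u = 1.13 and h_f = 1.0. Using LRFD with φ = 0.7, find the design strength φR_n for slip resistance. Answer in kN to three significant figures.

245 kN

R_n = μ · D_u · h_f · T_b · n_s · n_b = 0.35 × 1.13 × 1.0 × 221 × 1 × 4 = 349.6 kN.
Design strength φR_n = 0.7 × 349.6 = 245 kN.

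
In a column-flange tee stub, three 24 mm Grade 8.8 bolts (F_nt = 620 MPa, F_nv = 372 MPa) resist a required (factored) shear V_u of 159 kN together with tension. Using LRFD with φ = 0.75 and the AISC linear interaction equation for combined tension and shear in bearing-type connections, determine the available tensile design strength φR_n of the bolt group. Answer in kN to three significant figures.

A_b = π·24²/4 = 452.4 mm²; f_rv = 159 × 1000 / (3 × 452.4) = 117.2 MPa.
F'_nt = 1.3 F_nt − (F_nt / φF_nv) f_rv = 1.3·620 − (620/(0.75·372))·117.2 = 545.7 MPa, capped at F_nt → F'_nt = 545.7 MPa.
R_n = F'_nt · A_b · n = 545.7 × 452.4 × 3 / 1000 = 740.5 kN.
Design strength φR_n = 0.75 × 740.5 = 555 kN.

555 kN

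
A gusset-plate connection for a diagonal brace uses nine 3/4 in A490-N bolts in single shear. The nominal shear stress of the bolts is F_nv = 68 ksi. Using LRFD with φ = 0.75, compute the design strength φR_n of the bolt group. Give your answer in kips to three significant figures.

A_b = π × 0.75² / 4 = 0.4418 in².
R_n = F_nv · A_b · n · n_s = 68 × 0.4418 × 9 × 1 = 270.4 kips.
Design strength φR_n = 0.75 × 270.4 = 203 kips.

203 kips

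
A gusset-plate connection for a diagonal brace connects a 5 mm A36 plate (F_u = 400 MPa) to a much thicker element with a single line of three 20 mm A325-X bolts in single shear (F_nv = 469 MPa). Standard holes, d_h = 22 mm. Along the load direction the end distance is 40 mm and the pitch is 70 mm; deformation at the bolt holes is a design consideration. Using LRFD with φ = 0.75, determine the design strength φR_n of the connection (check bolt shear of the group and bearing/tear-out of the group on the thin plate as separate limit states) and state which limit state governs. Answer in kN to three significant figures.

196 kN (bearing governs)

Bolt shear: A_b = π·20²/4 = 314.2 mm²; R_n = 469 × 314.2 × 3 × 1 / 1000 = 442 kN → 0.75 × 442 = 332 kN.
Bearing (1.2 l_c t F_u ≤ 2.4 d t F_u): upper limit = 2.4·20·5·400 / 1000 = 96 kN.
  Edge l_c = 40 − 22/2 = 29 → r_n = 69.6 kN; interior l_c = 70 − 22 = 48 → r_n = 96 kN.
  R_n,bearing = 1·69.6 + 2·96 = 261.6 kN → 0.75 × 261.6 = 196 kN.
Bearing governs: 196 kN.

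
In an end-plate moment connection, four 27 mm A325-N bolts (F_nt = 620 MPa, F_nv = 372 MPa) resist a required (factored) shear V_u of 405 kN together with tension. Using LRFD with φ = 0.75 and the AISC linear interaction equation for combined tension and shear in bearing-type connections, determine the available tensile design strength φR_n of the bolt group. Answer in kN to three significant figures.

709 kN

A_b = π·27²/4 = 572.6 mm²; f_rv = 405 × 1000 / (4 × 572.6) = 176.8 MPa.
F'_nt = 1.3 F_nt − (F_nt / φF_nv) f_rv = 1.3·620 − (620/(0.75·372))·176.8 = 413 MPa, capped at F_nt → F'_nt = 413 MPa.
R_n = F'_nt · A_b · n = 413 × 572.6 × 4 / 1000 = 945.9 kN.
Design strength φR_n = 0.75 × 945.9 = 709 kN.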